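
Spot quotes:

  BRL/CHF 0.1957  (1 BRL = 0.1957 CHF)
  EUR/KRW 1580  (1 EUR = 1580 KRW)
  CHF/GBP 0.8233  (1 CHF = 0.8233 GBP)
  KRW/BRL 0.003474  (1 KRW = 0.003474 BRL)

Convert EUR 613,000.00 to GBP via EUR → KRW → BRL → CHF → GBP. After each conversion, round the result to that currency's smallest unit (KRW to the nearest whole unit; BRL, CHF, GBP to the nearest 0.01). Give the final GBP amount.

GBP 542,121.11

EUR 613,000.00 × 1580 = KRW 968,540,000
KRW 968,540,000 × 0.003474 = BRL 3,364,707.96
BRL 3,364,707.96 × 0.1957 = CHF 658,473.35
CHF 658,473.35 × 0.8233 = GBP 542,121.11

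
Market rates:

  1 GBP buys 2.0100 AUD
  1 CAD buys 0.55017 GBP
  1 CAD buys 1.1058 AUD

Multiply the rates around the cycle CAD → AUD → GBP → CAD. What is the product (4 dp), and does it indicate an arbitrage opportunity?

Around CAD → AUD → GBP → CAD: 1 × 1.1058 ÷ 2.0100 ÷ 0.55017 = 0.999962
Product ≈ 1 (deviation 0.004%, within rounding noise).

1.0000 (no arbitrage)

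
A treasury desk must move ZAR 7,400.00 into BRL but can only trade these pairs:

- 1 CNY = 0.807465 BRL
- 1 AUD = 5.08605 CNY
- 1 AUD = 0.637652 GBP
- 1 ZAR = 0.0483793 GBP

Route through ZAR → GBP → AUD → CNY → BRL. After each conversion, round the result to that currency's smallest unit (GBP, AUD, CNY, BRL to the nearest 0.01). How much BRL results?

ZAR 7,400.00 × 0.0483793 = GBP 358.01
GBP 358.01 ÷ 0.637652 = AUD 561.45
AUD 561.45 × 5.08605 = CNY 2,855.56
CNY 2,855.56 × 0.807465 = BRL 2,305.76

BRL 2,305.76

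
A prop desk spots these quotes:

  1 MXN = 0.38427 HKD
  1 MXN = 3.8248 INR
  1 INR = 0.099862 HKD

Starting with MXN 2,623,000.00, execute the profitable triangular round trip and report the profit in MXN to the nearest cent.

Profit: MXN 15,917.30

Profitable loop is MXN → HKD → INR → MXN:
MXN 2,623,000.00 × 0.38427 = HKD 1,007,940.21
HKD 1,007,940.21 ÷ 0.099862 = INR 10,093,330.90
INR 10,093,330.90 ÷ 3.8248 = MXN 2,638,917.30
Profit = MXN 2,638,917.30 − MXN 2,623,000.00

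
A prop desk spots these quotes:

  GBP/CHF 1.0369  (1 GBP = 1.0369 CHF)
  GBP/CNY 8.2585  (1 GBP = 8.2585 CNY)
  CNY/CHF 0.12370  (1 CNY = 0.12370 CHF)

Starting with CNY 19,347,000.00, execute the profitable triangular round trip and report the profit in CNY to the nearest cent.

Profit: CNY 290,203.17

Profitable loop is CNY → GBP → CHF → CNY:
CNY 19,347,000.00 ÷ 8.2585 = GBP 2,342,677.24
GBP 2,342,677.24 × 1.0369 = CHF 2,429,122.03
CHF 2,429,122.03 ÷ 0.12370 = CNY 19,637,203.17
Profit = CNY 19,637,203.17 − CNY 19,347,000.00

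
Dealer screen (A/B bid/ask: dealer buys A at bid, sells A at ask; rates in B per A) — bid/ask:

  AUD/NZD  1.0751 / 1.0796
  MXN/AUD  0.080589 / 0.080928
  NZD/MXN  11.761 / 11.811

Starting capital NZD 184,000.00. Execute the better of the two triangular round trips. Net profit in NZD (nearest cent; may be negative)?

Best loop NZD → MXN → AUD → NZD:
NZD 184,000.00 × 11.761 (sell NZD at bid) = MXN 2,164,024.00
MXN 2,164,024.00 × 0.080589 (sell MXN at bid) = AUD 174,396.53
AUD 174,396.53 × 1.0751 (sell AUD at bid) = NZD 187,493.71

Net profit: NZD 3,493.71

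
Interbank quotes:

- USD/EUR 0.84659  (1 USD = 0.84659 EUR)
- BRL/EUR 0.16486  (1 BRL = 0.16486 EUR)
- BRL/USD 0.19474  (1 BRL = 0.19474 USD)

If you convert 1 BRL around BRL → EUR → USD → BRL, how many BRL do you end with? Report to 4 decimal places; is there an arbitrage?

1.0000 (no arbitrage)

Around BRL → EUR → USD → BRL: 1 × 0.16486 ÷ 0.84659 ÷ 0.19474 = 0.999970
Product ≈ 1 (deviation 0.003%, within rounding noise).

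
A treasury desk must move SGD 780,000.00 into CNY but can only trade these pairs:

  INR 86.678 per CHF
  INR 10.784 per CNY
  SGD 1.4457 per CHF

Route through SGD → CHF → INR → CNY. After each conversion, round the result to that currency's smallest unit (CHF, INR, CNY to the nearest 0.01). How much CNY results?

CNY 4,336,560.62

SGD 780,000.00 ÷ 1.4457 = CHF 539,531.02
CHF 539,531.02 × 86.678 = INR 46,765,469.75
INR 46,765,469.75 ÷ 10.784 = CNY 4,336,560.62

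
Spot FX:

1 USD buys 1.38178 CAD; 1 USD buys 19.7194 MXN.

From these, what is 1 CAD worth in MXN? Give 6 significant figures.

1 CAD ÷ 1.38178 = 0.723704 USD
0.723704 USD × 19.7194 = 14.271 MXN

CAD/MXN = 14.2710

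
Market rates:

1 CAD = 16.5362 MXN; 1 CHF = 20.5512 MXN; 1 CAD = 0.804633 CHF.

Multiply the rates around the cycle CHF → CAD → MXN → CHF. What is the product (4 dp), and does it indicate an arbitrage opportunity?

Around CHF → CAD → MXN → CHF: 1 ÷ 0.804633 × 16.5362 ÷ 20.5512 = 1.000002
Product ≈ 1 (deviation 0.000%, within rounding noise).

1.0000 (no arbitrage)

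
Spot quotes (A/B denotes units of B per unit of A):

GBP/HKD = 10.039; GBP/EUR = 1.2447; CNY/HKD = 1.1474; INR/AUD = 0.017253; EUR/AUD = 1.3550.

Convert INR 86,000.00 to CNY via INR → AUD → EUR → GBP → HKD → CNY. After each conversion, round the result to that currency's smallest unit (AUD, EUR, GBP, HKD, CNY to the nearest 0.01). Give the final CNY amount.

INR 86,000.00 × 0.017253 = AUD 1,483.76
AUD 1,483.76 ÷ 1.3550 = EUR 1,095.03
EUR 1,095.03 ÷ 1.2447 = GBP 879.75
GBP 879.75 × 10.039 = HKD 8,831.81
HKD 8,831.81 ÷ 1.1474 = CNY 7,697.24

CNY 7,697.24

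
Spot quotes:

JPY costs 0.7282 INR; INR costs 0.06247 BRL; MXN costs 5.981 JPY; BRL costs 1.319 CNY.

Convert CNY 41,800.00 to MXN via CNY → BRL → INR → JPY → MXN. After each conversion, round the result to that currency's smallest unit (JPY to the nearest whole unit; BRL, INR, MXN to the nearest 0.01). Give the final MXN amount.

MXN 116,475.67

CNY 41,800.00 ÷ 1.319 = BRL 31,690.67
BRL 31,690.67 ÷ 0.06247 = INR 507,294.22
INR 507,294.22 ÷ 0.7282 = JPY 696,641
JPY 696,641 ÷ 5.981 = MXN 116,475.67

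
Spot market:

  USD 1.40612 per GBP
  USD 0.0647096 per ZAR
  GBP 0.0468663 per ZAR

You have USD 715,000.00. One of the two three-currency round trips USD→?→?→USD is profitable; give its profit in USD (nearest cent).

Profitable loop is USD → ZAR → GBP → USD:
USD 715,000.00 ÷ 0.0647096 = ZAR 11,049,365.16
ZAR 11,049,365.16 × 0.0468663 = GBP 517,842.86
GBP 517,842.86 × 1.40612 = USD 728,149.21
Profit = USD 728,149.21 − USD 715,000.00

Profit: USD 13,149.21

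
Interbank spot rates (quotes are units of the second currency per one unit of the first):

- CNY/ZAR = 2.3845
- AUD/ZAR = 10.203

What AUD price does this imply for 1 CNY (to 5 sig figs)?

CNY/AUD = 0.23371

1 CNY × 2.3845 = 2.3845 ZAR
2.3845 ZAR ÷ 10.203 = 0.233706 AUD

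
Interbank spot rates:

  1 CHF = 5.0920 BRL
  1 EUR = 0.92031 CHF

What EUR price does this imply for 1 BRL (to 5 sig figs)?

BRL/EUR = 0.21339

1 BRL ÷ 5.0920 = 0.196386 CHF
0.196386 CHF ÷ 0.92031 = 0.213392 EUR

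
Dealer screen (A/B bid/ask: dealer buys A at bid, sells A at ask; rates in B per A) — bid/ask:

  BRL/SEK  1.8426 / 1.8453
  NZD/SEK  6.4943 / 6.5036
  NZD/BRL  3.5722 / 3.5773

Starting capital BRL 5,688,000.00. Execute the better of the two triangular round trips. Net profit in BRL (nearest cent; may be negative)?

Net profit: BRL 68,686.75

Best loop BRL → SEK → NZD → BRL:
BRL 5,688,000.00 × 1.8426 (sell BRL at bid) = SEK 10,480,708.80
SEK 10,480,708.80 ÷ 6.5036 (buy NZD at ask) = NZD 1,611,524.20
NZD 1,611,524.20 × 3.5722 (sell NZD at bid) = BRL 5,756,686.75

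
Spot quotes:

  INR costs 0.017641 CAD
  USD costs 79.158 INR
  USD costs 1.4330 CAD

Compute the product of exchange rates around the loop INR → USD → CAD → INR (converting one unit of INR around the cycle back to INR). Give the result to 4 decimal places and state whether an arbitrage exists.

1.0262 (arbitrage exists)

Around INR → USD → CAD → INR: 1 ÷ 79.158 × 1.4330 ÷ 0.017641 = 1.026191
Product > 1; profitable direction is INR → USD → CAD → INR.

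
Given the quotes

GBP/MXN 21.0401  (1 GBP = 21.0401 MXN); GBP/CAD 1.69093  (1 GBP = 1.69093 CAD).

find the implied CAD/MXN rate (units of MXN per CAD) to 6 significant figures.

1 CAD ÷ 1.69093 = 0.591391 GBP
0.591391 GBP × 21.0401 = 12.4429 MXN

CAD/MXN = 12.4429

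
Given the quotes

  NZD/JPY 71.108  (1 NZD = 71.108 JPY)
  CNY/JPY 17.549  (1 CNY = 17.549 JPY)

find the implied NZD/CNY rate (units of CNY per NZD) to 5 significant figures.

NZD/CNY = 4.0520

1 NZD × 71.108 = 71.108 JPY
71.108 JPY ÷ 17.549 = 4.05197 CNY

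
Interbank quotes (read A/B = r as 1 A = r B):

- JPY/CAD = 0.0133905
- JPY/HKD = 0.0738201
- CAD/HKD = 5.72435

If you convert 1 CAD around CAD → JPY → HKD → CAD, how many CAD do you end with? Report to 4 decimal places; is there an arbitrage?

0.9631 (arbitrage exists)

Around CAD → JPY → HKD → CAD: 1 ÷ 0.0133905 × 0.0738201 ÷ 5.72435 = 0.963056
Product < 1; profitable direction is CAD → HKD → JPY → CAD.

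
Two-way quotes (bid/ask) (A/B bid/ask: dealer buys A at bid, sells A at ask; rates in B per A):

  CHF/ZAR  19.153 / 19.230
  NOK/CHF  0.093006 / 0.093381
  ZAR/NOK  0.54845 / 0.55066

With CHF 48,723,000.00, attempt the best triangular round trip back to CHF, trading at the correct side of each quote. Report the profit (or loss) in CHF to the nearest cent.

Best loop CHF → NOK → ZAR → CHF:
CHF 48,723,000.00 ÷ 0.093381 (buy NOK at ask) = NOK 521,765,669.68
NOK 521,765,669.68 ÷ 0.55066 (buy ZAR at ask) = ZAR 947,527,820.57
ZAR 947,527,820.57 ÷ 19.230 (buy CHF at ask) = CHF 49,273,417.61

Net profit: CHF 550,417.61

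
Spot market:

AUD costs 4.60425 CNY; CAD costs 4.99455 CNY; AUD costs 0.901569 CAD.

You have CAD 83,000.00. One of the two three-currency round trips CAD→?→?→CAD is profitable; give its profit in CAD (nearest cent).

Profitable loop is CAD → AUD → CNY → CAD:
CAD 83,000.00 ÷ 0.901569 = AUD 92,061.73
AUD 92,061.73 × 4.60425 = CNY 423,875.21
CNY 423,875.21 ÷ 4.99455 = CAD 84,867.55
Profit = CAD 84,867.55 − CAD 83,000.00

Profit: CAD 1,867.55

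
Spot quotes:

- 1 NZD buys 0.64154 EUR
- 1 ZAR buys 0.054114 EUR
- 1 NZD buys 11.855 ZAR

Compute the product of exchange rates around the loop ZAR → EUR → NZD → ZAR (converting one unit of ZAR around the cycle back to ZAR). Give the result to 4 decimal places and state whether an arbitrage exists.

1.0000 (no arbitrage)

Around ZAR → EUR → NZD → ZAR: 1 × 0.054114 ÷ 0.64154 × 11.855 = 0.999971
Product ≈ 1 (deviation 0.003%, within rounding noise).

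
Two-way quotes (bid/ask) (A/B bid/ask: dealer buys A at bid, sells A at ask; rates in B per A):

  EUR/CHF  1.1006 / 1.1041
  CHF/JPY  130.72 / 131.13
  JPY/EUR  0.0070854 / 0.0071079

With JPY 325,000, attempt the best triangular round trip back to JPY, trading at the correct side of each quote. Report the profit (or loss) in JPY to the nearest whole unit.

Net profit: JPY 6,298

Best loop JPY → EUR → CHF → JPY:
JPY 325,000 × 0.0070854 (sell JPY at bid) = EUR 2,302.76
EUR 2,302.76 × 1.1006 (sell EUR at bid) = CHF 2,534.41
CHF 2,534.41 × 130.72 (sell CHF at bid) = JPY 331,298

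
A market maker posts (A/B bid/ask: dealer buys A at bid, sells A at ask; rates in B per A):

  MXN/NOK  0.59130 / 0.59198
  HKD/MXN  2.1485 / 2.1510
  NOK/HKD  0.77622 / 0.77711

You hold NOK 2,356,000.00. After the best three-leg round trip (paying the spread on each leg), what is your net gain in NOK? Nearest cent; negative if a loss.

Net profit: NOK 24,922.96

Best loop NOK → MXN → HKD → NOK:
NOK 2,356,000.00 ÷ 0.59198 (buy MXN at ask) = MXN 3,979,864.18
MXN 3,979,864.18 ÷ 2.1510 (buy HKD at ask) = HKD 1,850,239.04
HKD 1,850,239.04 ÷ 0.77711 (buy NOK at ask) = NOK 2,380,922.96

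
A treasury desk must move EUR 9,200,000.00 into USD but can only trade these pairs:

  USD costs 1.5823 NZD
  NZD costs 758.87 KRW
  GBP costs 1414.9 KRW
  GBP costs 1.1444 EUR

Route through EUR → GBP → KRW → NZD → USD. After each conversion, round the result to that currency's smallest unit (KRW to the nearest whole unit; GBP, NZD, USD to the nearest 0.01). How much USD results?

USD 9,472,824.96

EUR 9,200,000.00 ÷ 1.1444 = GBP 8,039,147.15
GBP 8,039,147.15 × 1414.9 = KRW 11,374,589,303
KRW 11,374,589,303 ÷ 758.87 = NZD 14,988,850.93
NZD 14,988,850.93 ÷ 1.5823 = USD 9,472,824.96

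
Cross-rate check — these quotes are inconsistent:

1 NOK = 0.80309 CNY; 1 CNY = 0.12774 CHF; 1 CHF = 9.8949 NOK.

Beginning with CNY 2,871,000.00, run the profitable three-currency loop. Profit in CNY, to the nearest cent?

Profitable loop is CNY → CHF → NOK → CNY:
CNY 2,871,000.00 × 0.12774 = CHF 366,741.54
CHF 366,741.54 × 9.8949 = NOK 3,628,870.86
NOK 3,628,870.86 × 0.80309 = CNY 2,914,309.90
Profit = CNY 2,914,309.90 − CNY 2,871,000.00

Profit: CNY 43,309.90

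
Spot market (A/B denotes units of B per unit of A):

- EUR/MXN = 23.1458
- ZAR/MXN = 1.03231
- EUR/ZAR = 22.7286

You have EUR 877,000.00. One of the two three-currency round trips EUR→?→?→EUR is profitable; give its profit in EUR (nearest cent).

Profit: EUR 12,017.31

Profitable loop is EUR → ZAR → MXN → EUR:
EUR 877,000.00 × 22.7286 = ZAR 19,932,982.20
ZAR 19,932,982.20 × 1.03231 = MXN 20,577,016.85
MXN 20,577,016.85 ÷ 23.1458 = EUR 889,017.31
Profit = EUR 889,017.31 − EUR 877,000.00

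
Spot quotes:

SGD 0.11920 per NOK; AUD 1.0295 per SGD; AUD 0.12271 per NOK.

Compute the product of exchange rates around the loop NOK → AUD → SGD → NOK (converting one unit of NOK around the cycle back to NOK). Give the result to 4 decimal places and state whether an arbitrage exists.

0.9999 (no arbitrage)

Around NOK → AUD → SGD → NOK: 1 × 0.12271 ÷ 1.0295 ÷ 0.11920 = 0.999948
Product ≈ 1 (deviation 0.005%, within rounding noise).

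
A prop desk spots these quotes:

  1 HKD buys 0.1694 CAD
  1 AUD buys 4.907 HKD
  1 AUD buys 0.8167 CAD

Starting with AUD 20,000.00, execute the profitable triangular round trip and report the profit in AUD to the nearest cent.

Profit: AUD 356.21

Profitable loop is AUD → HKD → CAD → AUD:
AUD 20,000.00 × 4.907 = HKD 98,140.00
HKD 98,140.00 × 0.1694 = CAD 16,624.92
CAD 16,624.92 ÷ 0.8167 = AUD 20,356.21
Profit = AUD 20,356.21 − AUD 20,000.00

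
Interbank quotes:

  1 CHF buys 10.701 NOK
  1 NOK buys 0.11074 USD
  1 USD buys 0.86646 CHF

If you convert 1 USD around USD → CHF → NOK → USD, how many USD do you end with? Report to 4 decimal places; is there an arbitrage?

Around USD → CHF → NOK → USD: 1 × 0.86646 × 10.701 × 0.11074 = 1.026780
Product > 1; profitable direction is USD → CHF → NOK → USD.

1.0268 (arbitrage exists)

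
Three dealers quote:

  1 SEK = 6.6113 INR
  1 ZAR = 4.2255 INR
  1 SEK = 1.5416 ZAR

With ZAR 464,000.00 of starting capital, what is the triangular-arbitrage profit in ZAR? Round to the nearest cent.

Profitable loop is ZAR → SEK → INR → ZAR:
ZAR 464,000.00 ÷ 1.5416 = SEK 300,985.99
SEK 300,985.99 × 6.6113 = INR 1,989,908.67
INR 1,989,908.67 ÷ 4.2255 = ZAR 470,928.57
Profit = ZAR 470,928.57 − ZAR 464,000.00

Profit: ZAR 6,928.57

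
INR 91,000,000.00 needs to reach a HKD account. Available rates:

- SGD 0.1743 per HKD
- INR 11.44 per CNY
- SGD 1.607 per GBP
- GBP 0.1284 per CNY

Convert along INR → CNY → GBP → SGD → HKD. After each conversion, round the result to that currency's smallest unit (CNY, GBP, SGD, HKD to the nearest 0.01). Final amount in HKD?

HKD 9,416,703.21

INR 91,000,000.00 ÷ 11.44 = CNY 7,954,545.45
CNY 7,954,545.45 × 0.1284 = GBP 1,021,363.64
GBP 1,021,363.64 × 1.607 = SGD 1,641,331.37
SGD 1,641,331.37 ÷ 0.1743 = HKD 9,416,703.21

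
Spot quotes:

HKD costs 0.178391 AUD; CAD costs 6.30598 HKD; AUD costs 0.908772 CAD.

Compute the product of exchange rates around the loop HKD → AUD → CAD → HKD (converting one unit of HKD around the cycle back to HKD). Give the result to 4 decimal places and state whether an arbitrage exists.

Around HKD → AUD → CAD → HKD: 1 × 0.178391 × 0.908772 × 6.30598 = 1.022305
Product > 1; profitable direction is HKD → AUD → CAD → HKD.

1.0223 (arbitrage exists)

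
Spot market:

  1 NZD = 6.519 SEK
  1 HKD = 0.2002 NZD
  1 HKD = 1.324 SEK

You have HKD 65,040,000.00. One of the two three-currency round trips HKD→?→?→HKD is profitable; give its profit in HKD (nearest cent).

Profitable loop is HKD → SEK → NZD → HKD:
HKD 65,040,000.00 × 1.324 = SEK 86,112,960.00
SEK 86,112,960.00 ÷ 6.519 = NZD 13,209,535.20
NZD 13,209,535.20 ÷ 0.2002 = HKD 65,981,694.33
Profit = HKD 65,981,694.33 − HKD 65,040,000.00

Profit: HKD 941,694.33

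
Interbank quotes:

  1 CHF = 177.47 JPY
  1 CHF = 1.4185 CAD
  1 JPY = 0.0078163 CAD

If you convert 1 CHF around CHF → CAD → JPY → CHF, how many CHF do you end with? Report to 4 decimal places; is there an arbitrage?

1.0226 (arbitrage exists)

Around CHF → CAD → JPY → CHF: 1 × 1.4185 ÷ 0.0078163 ÷ 177.47 = 1.022594
Product > 1; profitable direction is CHF → CAD → JPY → CHF.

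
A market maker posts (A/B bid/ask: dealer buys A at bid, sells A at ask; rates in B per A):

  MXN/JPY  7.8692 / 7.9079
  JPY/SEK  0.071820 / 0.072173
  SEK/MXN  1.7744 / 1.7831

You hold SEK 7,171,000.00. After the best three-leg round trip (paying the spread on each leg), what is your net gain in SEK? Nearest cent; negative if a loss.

Net profit: SEK 20,297.16

Best loop SEK → MXN → JPY → SEK:
SEK 7,171,000.00 × 1.7744 (sell SEK at bid) = MXN 12,724,222.40
MXN 12,724,222.40 × 7.8692 (sell MXN at bid) = JPY 100,129,451
JPY 100,129,451 × 0.071820 (sell JPY at bid) = SEK 7,191,297.16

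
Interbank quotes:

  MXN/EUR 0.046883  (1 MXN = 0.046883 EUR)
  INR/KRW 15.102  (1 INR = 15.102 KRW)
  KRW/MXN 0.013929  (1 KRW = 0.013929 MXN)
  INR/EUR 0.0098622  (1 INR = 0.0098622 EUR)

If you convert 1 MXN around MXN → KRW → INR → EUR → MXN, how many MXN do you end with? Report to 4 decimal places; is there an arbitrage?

Around MXN → KRW → INR → EUR → MXN: 1 ÷ 0.013929 ÷ 15.102 × 0.0098622 ÷ 0.046883 = 1.000009
Product ≈ 1 (deviation 0.001%, within rounding noise).

1.0000 (no arbitrage)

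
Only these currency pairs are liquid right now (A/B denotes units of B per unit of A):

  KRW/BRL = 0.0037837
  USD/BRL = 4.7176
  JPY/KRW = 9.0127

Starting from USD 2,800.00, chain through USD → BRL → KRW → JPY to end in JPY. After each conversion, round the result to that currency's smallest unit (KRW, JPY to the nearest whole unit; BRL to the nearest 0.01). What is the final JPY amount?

USD 2,800.00 × 4.7176 = BRL 13,209.28
BRL 13,209.28 ÷ 0.0037837 = KRW 3,491,101
KRW 3,491,101 ÷ 9.0127 = JPY 387,354

JPY 387,354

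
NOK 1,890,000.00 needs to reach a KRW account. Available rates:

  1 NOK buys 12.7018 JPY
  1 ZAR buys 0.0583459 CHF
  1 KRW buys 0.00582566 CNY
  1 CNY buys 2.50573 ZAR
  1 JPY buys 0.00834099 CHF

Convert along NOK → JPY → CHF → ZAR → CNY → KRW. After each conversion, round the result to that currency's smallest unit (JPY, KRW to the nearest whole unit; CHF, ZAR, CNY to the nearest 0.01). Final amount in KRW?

KRW 235,101,243

NOK 1,890,000.00 × 12.7018 = JPY 24,006,402
JPY 24,006,402 × 0.00834099 = CHF 200,237.16
CHF 200,237.16 ÷ 0.0583459 = ZAR 3,431,897.70
ZAR 3,431,897.70 ÷ 2.50573 = CNY 1,369,619.91
CNY 1,369,619.91 ÷ 0.00582566 = KRW 235,101,243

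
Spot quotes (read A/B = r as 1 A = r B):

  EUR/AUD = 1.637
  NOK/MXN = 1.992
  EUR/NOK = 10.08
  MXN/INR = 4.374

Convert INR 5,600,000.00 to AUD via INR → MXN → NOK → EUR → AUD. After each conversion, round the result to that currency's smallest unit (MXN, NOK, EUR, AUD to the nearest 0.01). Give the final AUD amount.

AUD 104,377.79

INR 5,600,000.00 ÷ 4.374 = MXN 1,280,292.64
MXN 1,280,292.64 ÷ 1.992 = NOK 642,717.19
NOK 642,717.19 ÷ 10.08 = EUR 63,761.63
EUR 63,761.63 × 1.637 = AUD 104,377.79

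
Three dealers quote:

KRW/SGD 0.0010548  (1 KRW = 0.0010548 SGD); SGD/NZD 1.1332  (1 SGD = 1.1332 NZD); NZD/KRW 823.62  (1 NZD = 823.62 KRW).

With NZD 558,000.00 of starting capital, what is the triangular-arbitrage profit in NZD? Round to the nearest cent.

Profitable loop is NZD → SGD → KRW → NZD:
NZD 558,000.00 ÷ 1.1332 = SGD 492,410.87
SGD 492,410.87 ÷ 0.0010548 = KRW 466,828,661
KRW 466,828,661 ÷ 823.62 = NZD 566,801.03
Profit = NZD 566,801.03 − NZD 558,000.00

Profit: NZD 8,801.03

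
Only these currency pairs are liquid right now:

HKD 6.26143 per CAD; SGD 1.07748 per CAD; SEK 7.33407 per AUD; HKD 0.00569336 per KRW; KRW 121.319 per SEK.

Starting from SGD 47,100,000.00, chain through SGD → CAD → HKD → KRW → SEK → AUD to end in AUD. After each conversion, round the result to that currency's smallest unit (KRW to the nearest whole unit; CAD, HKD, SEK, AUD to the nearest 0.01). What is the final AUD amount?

AUD 54,030,962.09

SGD 47,100,000.00 ÷ 1.07748 = CAD 43,713,108.36
CAD 43,713,108.36 × 6.26143 = HKD 273,706,568.08
HKD 273,706,568.08 ÷ 0.00569336 = KRW 48,074,698,962
KRW 48,074,698,962 ÷ 121.319 = SEK 396,266,858.13
SEK 396,266,858.13 ÷ 7.33407 = AUD 54,030,962.09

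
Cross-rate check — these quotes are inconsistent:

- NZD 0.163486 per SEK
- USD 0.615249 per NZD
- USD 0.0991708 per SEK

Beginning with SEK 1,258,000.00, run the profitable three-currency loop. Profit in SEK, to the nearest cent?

Profit: SEK 17,934.29

Profitable loop is SEK → NZD → USD → SEK:
SEK 1,258,000.00 × 0.163486 = NZD 205,665.39
NZD 205,665.39 × 0.615249 = USD 126,535.42
USD 126,535.42 ÷ 0.0991708 = SEK 1,275,934.29
Profit = SEK 1,275,934.29 − SEK 1,258,000.00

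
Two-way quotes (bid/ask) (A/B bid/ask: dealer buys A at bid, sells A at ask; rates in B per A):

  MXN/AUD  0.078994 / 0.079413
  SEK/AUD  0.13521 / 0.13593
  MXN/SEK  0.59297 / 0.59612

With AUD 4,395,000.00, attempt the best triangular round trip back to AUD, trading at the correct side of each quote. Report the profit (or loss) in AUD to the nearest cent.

Best loop AUD → MXN → SEK → AUD:
AUD 4,395,000.00 ÷ 0.079413 (buy MXN at ask) = MXN 55,343,583.54
MXN 55,343,583.54 × 0.59297 (sell MXN at bid) = SEK 32,817,084.73
SEK 32,817,084.73 × 0.13521 (sell SEK at bid) = AUD 4,437,198.03

Net profit: AUD 42,198.03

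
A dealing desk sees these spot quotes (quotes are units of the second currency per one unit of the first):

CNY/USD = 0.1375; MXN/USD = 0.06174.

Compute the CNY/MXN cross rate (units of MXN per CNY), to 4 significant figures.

1 CNY × 0.1375 = 0.1375 USD
0.1375 USD ÷ 0.06174 = 2.22708 MXN

CNY/MXN = 2.227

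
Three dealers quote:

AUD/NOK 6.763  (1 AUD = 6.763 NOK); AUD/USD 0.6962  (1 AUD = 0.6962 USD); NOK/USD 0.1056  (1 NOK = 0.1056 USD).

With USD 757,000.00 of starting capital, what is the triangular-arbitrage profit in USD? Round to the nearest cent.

Profit: USD 19,542.39

Profitable loop is USD → AUD → NOK → USD:
USD 757,000.00 ÷ 0.6962 = AUD 1,087,331.23
AUD 1,087,331.23 × 6.763 = NOK 7,353,621.09
NOK 7,353,621.09 × 0.1056 = USD 776,542.39
Profit = USD 776,542.39 − USD 757,000.00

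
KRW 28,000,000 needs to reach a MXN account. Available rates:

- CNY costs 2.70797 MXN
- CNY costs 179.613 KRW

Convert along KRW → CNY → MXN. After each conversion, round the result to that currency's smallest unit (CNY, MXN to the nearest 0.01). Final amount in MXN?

MXN 422,147.39

KRW 28,000,000 ÷ 179.613 = CNY 155,890.72
CNY 155,890.72 × 2.70797 = MXN 422,147.39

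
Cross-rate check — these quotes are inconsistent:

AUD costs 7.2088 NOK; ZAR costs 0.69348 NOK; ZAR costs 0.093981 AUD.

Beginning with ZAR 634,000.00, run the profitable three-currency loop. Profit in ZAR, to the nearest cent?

Profitable loop is ZAR → NOK → AUD → ZAR:
ZAR 634,000.00 × 0.69348 = NOK 439,666.32
NOK 439,666.32 ÷ 7.2088 = AUD 60,990.22
AUD 60,990.22 ÷ 0.093981 = ZAR 648,963.33
Profit = ZAR 648,963.33 − ZAR 634,000.00

Profit: ZAR 14,963.33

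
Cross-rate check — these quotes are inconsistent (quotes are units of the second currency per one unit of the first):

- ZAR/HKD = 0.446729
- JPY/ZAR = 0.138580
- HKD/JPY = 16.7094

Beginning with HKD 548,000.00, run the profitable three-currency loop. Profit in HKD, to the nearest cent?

Profitable loop is HKD → JPY → ZAR → HKD:
HKD 548,000.00 × 16.7094 = JPY 9,156,751
JPY 9,156,751 × 0.138580 = ZAR 1,268,942.58
ZAR 1,268,942.58 × 0.446729 = HKD 566,873.45
Profit = HKD 566,873.45 − HKD 548,000.00

Profit: HKD 18,873.45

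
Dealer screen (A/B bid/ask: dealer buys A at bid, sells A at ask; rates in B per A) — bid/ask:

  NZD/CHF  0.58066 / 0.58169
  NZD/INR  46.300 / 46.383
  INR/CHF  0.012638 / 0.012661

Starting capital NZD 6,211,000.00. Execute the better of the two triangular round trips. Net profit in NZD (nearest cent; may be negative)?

Net profit: NZD 36,831.00

Best loop NZD → INR → CHF → NZD:
NZD 6,211,000.00 × 46.300 (sell NZD at bid) = INR 287,569,300.00
INR 287,569,300.00 × 0.012638 (sell INR at bid) = CHF 3,634,300.81
CHF 3,634,300.81 ÷ 0.58169 (buy NZD at ask) = NZD 6,247,831.00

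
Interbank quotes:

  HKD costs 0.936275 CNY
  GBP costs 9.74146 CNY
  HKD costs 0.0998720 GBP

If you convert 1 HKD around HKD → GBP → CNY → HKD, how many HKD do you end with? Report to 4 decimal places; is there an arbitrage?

Around HKD → GBP → CNY → HKD: 1 × 0.0998720 × 9.74146 ÷ 0.936275 = 1.039117
Product > 1; profitable direction is HKD → GBP → CNY → HKD.

1.0391 (arbitrage exists)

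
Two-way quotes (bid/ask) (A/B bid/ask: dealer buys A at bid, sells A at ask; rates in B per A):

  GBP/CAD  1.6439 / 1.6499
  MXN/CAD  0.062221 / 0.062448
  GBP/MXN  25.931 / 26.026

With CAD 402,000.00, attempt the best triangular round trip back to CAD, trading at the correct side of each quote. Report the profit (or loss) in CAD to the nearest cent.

Best loop CAD → MXN → GBP → CAD:
CAD 402,000.00 ÷ 0.062448 (buy MXN at ask) = MXN 6,437,355.88
MXN 6,437,355.88 ÷ 26.026 (buy GBP at ask) = GBP 247,343.27
GBP 247,343.27 × 1.6439 (sell GBP at bid) = CAD 406,607.60

Net profit: CAD 4,607.60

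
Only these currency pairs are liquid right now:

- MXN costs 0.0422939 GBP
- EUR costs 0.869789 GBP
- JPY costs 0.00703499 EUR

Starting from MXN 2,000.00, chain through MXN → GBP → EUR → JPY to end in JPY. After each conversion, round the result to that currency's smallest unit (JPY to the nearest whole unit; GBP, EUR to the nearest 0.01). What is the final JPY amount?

MXN 2,000.00 × 0.0422939 = GBP 84.59
GBP 84.59 ÷ 0.869789 = EUR 97.25
EUR 97.25 ÷ 0.00703499 = JPY 13,824

JPY 13,824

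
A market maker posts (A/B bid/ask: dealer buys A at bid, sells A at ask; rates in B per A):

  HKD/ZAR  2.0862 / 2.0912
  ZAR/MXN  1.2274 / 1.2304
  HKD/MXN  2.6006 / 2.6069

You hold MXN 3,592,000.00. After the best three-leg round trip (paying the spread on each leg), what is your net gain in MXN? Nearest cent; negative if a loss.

Net profit: MXN 38,512.98

Best loop MXN → ZAR → HKD → MXN:
MXN 3,592,000.00 ÷ 1.2304 (buy ZAR at ask) = ZAR 2,919,375.81
ZAR 2,919,375.81 ÷ 2.0912 (buy HKD at ask) = HKD 1,396,028.98
HKD 1,396,028.98 × 2.6006 (sell HKD at bid) = MXN 3,630,512.98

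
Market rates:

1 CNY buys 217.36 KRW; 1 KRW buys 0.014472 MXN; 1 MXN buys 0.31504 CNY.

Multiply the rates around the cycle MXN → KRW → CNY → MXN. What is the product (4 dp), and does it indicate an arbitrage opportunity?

1.0091 (arbitrage exists)

Around MXN → KRW → CNY → MXN: 1 ÷ 0.014472 ÷ 217.36 ÷ 0.31504 = 1.009081
Product > 1; profitable direction is MXN → KRW → CNY → MXN.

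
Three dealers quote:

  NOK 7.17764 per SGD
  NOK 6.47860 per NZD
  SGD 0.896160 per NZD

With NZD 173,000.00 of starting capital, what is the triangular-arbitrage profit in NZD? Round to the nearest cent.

Profit: NZD 1,244.89

Profitable loop is NZD → NOK → SGD → NZD:
NZD 173,000.00 × 6.47860 = NOK 1,120,797.80
NOK 1,120,797.80 ÷ 7.17764 = SGD 156,151.30
SGD 156,151.30 ÷ 0.896160 = NZD 174,244.89
Profit = NZD 174,244.89 − NZD 173,000.00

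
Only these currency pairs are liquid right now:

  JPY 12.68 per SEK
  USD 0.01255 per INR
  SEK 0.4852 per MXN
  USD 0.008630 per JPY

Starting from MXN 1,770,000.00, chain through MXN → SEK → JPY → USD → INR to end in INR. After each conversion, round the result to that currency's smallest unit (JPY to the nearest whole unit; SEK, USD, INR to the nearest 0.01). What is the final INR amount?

INR 7,488,251.00

MXN 1,770,000.00 × 0.4852 = SEK 858,804.00
SEK 858,804.00 × 12.68 = JPY 10,889,635
JPY 10,889,635 × 0.008630 = USD 93,977.55
USD 93,977.55 ÷ 0.01255 = INR 7,488,251.00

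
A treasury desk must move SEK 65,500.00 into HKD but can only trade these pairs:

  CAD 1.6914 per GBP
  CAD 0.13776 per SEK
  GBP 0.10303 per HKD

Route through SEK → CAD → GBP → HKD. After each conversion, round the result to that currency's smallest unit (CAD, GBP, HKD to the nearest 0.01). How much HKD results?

SEK 65,500.00 × 0.13776 = CAD 9,023.28
CAD 9,023.28 ÷ 1.6914 = GBP 5,334.80
GBP 5,334.80 ÷ 0.10303 = HKD 51,779.09

HKD 51,779.09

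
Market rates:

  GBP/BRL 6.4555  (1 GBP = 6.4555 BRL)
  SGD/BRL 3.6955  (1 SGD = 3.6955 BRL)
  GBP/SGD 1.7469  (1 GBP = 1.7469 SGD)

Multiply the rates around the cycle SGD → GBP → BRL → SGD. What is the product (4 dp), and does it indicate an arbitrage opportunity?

Around SGD → GBP → BRL → SGD: 1 ÷ 1.7469 × 6.4555 ÷ 3.6955 = 0.999974
Product ≈ 1 (deviation 0.003%, within rounding noise).

1.0000 (no arbitrage)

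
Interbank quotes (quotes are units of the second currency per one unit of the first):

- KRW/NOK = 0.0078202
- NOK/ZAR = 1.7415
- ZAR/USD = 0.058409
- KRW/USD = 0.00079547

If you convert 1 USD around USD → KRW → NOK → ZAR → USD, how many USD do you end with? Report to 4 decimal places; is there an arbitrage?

1.0000 (no arbitrage)

Around USD → KRW → NOK → ZAR → USD: 1 ÷ 0.00079547 × 0.0078202 × 1.7415 × 0.058409 = 0.999994
Product ≈ 1 (deviation 0.001%, within rounding noise).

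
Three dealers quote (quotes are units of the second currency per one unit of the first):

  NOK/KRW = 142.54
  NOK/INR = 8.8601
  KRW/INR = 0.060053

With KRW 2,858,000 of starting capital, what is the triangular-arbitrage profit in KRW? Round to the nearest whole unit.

Profitable loop is KRW → NOK → INR → KRW:
KRW 2,858,000 ÷ 142.54 = NOK 20,050.51
NOK 20,050.51 × 8.8601 = INR 177,649.54
INR 177,649.54 ÷ 0.060053 = KRW 2,958,213
Profit = KRW 2,958,213 − KRW 2,858,000

Profit: KRW 100,213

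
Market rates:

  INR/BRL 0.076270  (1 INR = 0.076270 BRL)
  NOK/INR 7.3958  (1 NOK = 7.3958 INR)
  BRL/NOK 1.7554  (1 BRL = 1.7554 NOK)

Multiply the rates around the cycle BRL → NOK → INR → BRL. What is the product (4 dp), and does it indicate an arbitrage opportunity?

Around BRL → NOK → INR → BRL: 1 × 1.7554 × 7.3958 × 0.076270 = 0.990182
Product < 1; profitable direction is BRL → INR → NOK → BRL.

0.9902 (arbitrage exists)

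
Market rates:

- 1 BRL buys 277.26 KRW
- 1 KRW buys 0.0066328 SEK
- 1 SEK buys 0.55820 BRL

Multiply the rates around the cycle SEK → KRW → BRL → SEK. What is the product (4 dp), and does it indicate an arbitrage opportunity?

Around SEK → KRW → BRL → SEK: 1 ÷ 0.0066328 ÷ 277.26 ÷ 0.55820 = 0.974150
Product < 1; profitable direction is SEK → BRL → KRW → SEK.

0.9742 (arbitrage exists)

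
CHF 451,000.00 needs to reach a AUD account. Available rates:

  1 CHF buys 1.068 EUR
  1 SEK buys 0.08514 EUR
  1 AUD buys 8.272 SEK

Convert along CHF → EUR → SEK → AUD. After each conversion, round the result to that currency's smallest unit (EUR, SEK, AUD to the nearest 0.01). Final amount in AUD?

AUD 683,917.35

CHF 451,000.00 × 1.068 = EUR 481,668.00
EUR 481,668.00 ÷ 0.08514 = SEK 5,657,364.34
SEK 5,657,364.34 ÷ 8.272 = AUD 683,917.35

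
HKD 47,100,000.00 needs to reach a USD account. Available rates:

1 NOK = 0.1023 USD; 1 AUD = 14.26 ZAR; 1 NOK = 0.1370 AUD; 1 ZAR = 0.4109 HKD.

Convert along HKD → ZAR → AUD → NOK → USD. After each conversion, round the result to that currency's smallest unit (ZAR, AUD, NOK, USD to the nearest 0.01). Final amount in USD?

HKD 47,100,000.00 ÷ 0.4109 = ZAR 114,626,429.79
ZAR 114,626,429.79 ÷ 14.26 = AUD 8,038,319.06
AUD 8,038,319.06 ÷ 0.1370 = NOK 58,673,861.75
NOK 58,673,861.75 × 0.1023 = USD 6,002,336.06

USD 6,002,336.06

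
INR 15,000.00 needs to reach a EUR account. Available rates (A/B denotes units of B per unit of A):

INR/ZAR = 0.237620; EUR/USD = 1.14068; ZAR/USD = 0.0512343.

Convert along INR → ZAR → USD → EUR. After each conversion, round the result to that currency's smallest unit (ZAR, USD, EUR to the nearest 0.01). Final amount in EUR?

EUR 160.09

INR 15,000.00 × 0.237620 = ZAR 3,564.30
ZAR 3,564.30 × 0.0512343 = USD 182.61
USD 182.61 ÷ 1.14068 = EUR 160.09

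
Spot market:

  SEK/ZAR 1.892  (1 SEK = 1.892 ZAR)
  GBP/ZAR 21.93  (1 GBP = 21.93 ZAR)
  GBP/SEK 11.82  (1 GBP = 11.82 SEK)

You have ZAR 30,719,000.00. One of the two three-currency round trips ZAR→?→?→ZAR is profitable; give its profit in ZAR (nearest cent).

Profitable loop is ZAR → GBP → SEK → ZAR:
ZAR 30,719,000.00 ÷ 21.93 = GBP 1,400,775.19
GBP 1,400,775.19 × 11.82 = SEK 16,557,162.79
SEK 16,557,162.79 × 1.892 = ZAR 31,326,152.00
Profit = ZAR 31,326,152.00 − ZAR 30,719,000.00

Profit: ZAR 607,152.00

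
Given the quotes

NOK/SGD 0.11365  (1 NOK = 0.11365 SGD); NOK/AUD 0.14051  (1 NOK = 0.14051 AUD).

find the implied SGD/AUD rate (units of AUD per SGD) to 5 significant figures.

1 SGD ÷ 0.11365 = 8.79894 NOK
8.79894 NOK × 0.14051 = 1.23634 AUD

SGD/AUD = 1.2363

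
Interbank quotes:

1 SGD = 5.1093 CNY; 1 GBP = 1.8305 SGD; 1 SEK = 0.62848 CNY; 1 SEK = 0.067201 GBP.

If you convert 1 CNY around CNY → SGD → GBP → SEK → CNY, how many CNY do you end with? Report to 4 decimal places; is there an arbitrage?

Around CNY → SGD → GBP → SEK → CNY: 1 ÷ 5.1093 ÷ 1.8305 ÷ 0.067201 × 0.62848 = 0.999965
Product ≈ 1 (deviation 0.004%, within rounding noise).

1.0000 (no arbitrage)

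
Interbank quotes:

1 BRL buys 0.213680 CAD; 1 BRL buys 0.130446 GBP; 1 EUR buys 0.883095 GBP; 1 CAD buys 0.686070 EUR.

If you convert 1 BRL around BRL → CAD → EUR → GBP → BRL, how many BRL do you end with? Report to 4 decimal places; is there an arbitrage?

Around BRL → CAD → EUR → GBP → BRL: 1 × 0.213680 × 0.686070 × 0.883095 ÷ 0.130446 = 0.992451
Product < 1; profitable direction is BRL → GBP → EUR → CAD → BRL.

0.9925 (arbitrage exists)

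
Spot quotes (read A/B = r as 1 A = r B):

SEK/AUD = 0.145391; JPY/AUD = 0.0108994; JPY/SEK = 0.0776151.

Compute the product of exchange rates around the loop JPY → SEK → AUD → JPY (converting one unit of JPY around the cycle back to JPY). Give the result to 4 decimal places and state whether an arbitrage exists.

Around JPY → SEK → AUD → JPY: 1 × 0.0776151 × 0.145391 ÷ 0.0108994 = 1.035336
Product > 1; profitable direction is JPY → SEK → AUD → JPY.

1.0353 (arbitrage exists)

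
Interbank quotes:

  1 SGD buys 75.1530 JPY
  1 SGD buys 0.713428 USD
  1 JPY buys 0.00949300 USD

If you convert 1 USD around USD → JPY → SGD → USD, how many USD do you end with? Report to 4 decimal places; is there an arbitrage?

1.0000 (no arbitrage)

Around USD → JPY → SGD → USD: 1 ÷ 0.00949300 ÷ 75.1530 × 0.713428 = 1.000001
Product ≈ 1 (deviation 0.000%, within rounding noise).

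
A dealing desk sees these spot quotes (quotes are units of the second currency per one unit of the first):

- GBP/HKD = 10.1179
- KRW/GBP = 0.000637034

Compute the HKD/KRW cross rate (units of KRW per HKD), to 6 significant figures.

1 HKD ÷ 10.1179 = 0.0988347 GBP
0.0988347 GBP ÷ 0.000637034 = 155.148 KRW

HKD/KRW = 155.148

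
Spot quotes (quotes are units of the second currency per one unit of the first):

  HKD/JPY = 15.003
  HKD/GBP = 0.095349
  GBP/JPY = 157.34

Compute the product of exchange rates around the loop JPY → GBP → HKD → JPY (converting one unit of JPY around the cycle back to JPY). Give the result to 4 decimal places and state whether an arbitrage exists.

1.0001 (no arbitrage)

Around JPY → GBP → HKD → JPY: 1 ÷ 157.34 ÷ 0.095349 × 15.003 = 1.000053
Product ≈ 1 (deviation 0.005%, within rounding noise).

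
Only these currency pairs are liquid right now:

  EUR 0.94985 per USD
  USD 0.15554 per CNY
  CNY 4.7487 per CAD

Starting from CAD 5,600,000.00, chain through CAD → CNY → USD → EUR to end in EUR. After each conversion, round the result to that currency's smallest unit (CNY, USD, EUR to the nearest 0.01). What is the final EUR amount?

EUR 3,928,799.65

CAD 5,600,000.00 × 4.7487 = CNY 26,592,720.00
CNY 26,592,720.00 × 0.15554 = USD 4,136,231.67
USD 4,136,231.67 × 0.94985 = EUR 3,928,799.65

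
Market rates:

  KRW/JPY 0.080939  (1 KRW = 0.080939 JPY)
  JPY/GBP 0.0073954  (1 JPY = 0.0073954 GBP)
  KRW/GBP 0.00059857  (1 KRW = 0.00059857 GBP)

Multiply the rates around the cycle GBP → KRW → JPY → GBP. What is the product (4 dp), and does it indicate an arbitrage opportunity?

1.0000 (no arbitrage)

Around GBP → KRW → JPY → GBP: 1 ÷ 0.00059857 × 0.080939 × 0.0073954 = 1.000010
Product ≈ 1 (deviation 0.001%, within rounding noise).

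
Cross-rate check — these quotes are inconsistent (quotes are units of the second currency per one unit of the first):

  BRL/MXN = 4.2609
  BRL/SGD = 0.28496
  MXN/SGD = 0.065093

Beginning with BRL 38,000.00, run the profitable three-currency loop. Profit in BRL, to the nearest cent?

Profit: BRL 1,041.98

Profitable loop is BRL → SGD → MXN → BRL:
BRL 38,000.00 × 0.28496 = SGD 10,828.48
SGD 10,828.48 ÷ 0.065093 = MXN 166,353.99
MXN 166,353.99 ÷ 4.2609 = BRL 39,041.98
Profit = BRL 39,041.98 − BRL 38,000.00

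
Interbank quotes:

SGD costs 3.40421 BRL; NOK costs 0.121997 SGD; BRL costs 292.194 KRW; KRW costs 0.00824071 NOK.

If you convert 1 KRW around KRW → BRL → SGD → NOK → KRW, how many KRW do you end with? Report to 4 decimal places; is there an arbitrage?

1.0000 (no arbitrage)

Around KRW → BRL → SGD → NOK → KRW: 1 ÷ 292.194 ÷ 3.40421 ÷ 0.121997 ÷ 0.00824071 = 0.999997
Product ≈ 1 (deviation 0.000%, within rounding noise).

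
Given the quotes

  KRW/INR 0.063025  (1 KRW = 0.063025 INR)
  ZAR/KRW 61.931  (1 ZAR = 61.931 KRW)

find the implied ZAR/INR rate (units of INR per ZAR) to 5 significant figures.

1 ZAR × 61.931 = 61.931 KRW
61.931 KRW × 0.063025 = 3.9032 INR

ZAR/INR = 3.9032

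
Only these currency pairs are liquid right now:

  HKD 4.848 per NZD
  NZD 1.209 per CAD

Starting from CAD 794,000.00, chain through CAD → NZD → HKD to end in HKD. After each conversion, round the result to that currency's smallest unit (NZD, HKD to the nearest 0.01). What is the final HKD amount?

HKD 4,653,818.21

CAD 794,000.00 × 1.209 = NZD 959,946.00
NZD 959,946.00 × 4.848 = HKD 4,653,818.21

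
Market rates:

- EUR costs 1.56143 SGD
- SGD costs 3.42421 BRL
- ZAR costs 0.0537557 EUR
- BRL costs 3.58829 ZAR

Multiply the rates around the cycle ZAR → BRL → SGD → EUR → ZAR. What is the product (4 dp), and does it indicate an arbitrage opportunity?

Around ZAR → BRL → SGD → EUR → ZAR: 1 ÷ 3.58829 ÷ 3.42421 ÷ 1.56143 ÷ 0.0537557 = 0.969628
Product < 1; profitable direction is ZAR → EUR → SGD → BRL → ZAR.

0.9696 (arbitrage exists)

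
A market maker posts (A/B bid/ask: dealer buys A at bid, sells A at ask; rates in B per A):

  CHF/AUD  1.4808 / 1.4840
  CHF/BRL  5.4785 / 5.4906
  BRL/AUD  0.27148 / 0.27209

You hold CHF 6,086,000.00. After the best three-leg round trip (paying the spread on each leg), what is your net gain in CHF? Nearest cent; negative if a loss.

Best loop CHF → BRL → AUD → CHF:
CHF 6,086,000.00 × 5.4785 (sell CHF at bid) = BRL 33,342,151.00
BRL 33,342,151.00 × 0.27148 (sell BRL at bid) = AUD 9,051,727.15
AUD 9,051,727.15 ÷ 1.4840 (buy CHF at ask) = CHF 6,099,546.60

Net profit: CHF 13,546.60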